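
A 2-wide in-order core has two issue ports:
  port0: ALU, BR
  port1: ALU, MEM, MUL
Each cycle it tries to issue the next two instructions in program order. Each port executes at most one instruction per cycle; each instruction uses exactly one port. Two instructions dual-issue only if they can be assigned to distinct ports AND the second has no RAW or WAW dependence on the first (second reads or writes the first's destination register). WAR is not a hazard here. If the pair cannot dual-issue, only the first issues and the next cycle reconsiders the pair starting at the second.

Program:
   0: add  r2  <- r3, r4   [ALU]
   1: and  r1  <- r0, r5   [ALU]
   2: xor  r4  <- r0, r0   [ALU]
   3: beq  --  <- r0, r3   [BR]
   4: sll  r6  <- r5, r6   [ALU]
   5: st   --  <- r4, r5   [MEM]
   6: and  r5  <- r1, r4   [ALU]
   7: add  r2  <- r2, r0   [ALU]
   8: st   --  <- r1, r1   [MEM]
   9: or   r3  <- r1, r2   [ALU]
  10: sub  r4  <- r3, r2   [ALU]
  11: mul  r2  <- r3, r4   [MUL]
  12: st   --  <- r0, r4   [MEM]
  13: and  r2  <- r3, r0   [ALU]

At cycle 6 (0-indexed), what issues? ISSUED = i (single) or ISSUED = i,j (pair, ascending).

ISSUED = 11

[0] i0/i1  add.ALU/and.ALU  -- pair
[1] i2/i3  xor.ALU/beq.BR  -- pair
[2] i4/i5  sll.ALU/st.MEM  -- pair
[3] i6/i7  and.ALU/add.ALU  -- pair
[4] i8/i9  st.MEM/or.ALU  -- pair
[5] i10  sub.ALU  -- RAW r4
[6] i11  mul.MUL  -- no-port MUL/MEM
[7] i12/i13  st.MEM/and.ALU  -- pair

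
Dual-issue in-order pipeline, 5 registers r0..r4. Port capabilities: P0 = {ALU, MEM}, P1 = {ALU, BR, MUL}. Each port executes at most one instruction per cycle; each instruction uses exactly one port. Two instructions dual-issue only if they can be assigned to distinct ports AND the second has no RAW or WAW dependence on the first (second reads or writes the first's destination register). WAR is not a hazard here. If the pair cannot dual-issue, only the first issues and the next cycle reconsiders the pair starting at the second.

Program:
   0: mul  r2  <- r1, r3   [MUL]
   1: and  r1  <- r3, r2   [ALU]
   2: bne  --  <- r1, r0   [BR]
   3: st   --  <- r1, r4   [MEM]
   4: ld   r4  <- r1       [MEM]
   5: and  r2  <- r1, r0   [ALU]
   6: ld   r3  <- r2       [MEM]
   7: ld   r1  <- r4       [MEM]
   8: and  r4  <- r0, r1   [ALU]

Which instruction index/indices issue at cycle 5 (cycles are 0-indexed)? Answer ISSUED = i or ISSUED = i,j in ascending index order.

ISSUED = 7

c0: i0 mul  RAW r2
c1: i1 and  RAW r1
c2: i2/i3 bne st  2-wide
c3: i4/i5 ld and  2-wide
c4: i6 ld  no-port MEM/MEM
c5: i7 ld  RAW r1
c6: i8 and  tail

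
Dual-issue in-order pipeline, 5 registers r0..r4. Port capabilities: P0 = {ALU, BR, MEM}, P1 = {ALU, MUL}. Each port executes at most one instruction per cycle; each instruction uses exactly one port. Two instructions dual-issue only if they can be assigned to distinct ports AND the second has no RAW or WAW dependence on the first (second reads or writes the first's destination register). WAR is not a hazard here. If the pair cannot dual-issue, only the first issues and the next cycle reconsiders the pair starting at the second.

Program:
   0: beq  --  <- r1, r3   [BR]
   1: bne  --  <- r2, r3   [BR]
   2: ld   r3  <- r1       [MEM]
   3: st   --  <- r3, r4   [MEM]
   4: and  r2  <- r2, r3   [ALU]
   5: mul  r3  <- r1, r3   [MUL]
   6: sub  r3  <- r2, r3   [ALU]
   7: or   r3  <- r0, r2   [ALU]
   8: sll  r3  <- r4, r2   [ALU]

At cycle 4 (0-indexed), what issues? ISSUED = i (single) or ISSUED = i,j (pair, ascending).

ISSUED = 5

t=0 i0:beq.BR ; no-port BR/BR
t=1 i1:bne.BR ; no-port BR/MEM
t=2 i2:ld.MEM ; no-port MEM/MEM
t=3 i3&i4:st.MEM+and.ALU ; pair
t=4 i5:mul.MUL ; RAW+WAW r3
t=5 i6:sub.ALU ; WAW r3
t=6 i7:or.ALU ; WAW r3
t=7 i8:sll.ALU ; tail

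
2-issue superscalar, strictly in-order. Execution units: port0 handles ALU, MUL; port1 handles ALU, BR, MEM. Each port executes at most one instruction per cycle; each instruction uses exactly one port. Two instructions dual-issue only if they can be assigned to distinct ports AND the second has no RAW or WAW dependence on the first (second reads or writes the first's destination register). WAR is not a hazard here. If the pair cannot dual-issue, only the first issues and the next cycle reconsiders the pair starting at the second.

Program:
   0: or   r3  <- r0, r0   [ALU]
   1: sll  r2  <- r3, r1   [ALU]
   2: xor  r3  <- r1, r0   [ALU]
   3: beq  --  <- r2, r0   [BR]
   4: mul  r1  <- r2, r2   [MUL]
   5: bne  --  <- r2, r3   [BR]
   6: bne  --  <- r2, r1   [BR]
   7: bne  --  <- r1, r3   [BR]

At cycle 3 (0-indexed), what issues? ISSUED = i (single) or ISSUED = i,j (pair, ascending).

  cy0 -> i0 (or) RAW r3
  cy1 -> i1,i2 (sll xor) 2-wide
  cy2 -> i3,i4 (beq mul) 2-wide
  cy3 -> i5 (bne) no-port BR/BR
  cy4 -> i6 (bne) no-port BR/BR
  cy5 -> i7 (bne) tail

ISSUED = 5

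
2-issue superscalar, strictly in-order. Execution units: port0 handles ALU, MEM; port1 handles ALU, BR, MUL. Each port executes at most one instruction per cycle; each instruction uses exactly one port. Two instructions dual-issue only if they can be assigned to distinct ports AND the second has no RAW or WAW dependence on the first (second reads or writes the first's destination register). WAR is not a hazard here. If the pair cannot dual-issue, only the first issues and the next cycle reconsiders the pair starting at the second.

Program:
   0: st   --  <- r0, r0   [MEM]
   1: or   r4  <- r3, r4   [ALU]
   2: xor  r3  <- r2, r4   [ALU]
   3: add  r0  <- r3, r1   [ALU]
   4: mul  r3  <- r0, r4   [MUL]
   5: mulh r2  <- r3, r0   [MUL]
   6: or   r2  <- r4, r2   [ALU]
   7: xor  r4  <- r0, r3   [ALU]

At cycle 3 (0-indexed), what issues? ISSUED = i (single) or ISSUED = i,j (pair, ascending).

ISSUED = 4

#0 head=0: st+or i0&i1 2-wide
#1 head=2: xor i2 RAW r3
#2 head=3: add i3 RAW r0
#3 head=4: mul i4 no-port MUL/MUL
#4 head=5: mulh i5 RAW+WAW r2
#5 head=6: or+xor i6&i7 2-wide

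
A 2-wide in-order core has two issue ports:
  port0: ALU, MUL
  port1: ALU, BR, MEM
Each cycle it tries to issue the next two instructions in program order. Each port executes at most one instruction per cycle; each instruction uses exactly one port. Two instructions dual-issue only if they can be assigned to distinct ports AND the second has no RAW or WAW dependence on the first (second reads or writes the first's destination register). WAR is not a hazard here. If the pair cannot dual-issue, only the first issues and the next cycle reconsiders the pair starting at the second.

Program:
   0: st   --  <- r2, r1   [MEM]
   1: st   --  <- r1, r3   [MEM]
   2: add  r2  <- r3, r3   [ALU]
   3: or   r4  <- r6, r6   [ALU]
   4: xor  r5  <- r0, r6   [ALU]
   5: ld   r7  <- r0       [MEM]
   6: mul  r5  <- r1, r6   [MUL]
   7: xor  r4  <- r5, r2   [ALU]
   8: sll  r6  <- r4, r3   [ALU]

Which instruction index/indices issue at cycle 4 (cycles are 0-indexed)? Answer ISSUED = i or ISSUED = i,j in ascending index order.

ISSUED = 7

0. st.MEM @i0  | no-port MEM/MEM
1. st.MEM/add.ALU @i1/i2  | 2-wide
2. or.ALU/xor.ALU @i3/i4  | 2-wide
3. ld.MEM/mul.MUL @i5/i6  | 2-wide
4. xor.ALU @i7  | RAW r4
5. sll.ALU @i8  | tail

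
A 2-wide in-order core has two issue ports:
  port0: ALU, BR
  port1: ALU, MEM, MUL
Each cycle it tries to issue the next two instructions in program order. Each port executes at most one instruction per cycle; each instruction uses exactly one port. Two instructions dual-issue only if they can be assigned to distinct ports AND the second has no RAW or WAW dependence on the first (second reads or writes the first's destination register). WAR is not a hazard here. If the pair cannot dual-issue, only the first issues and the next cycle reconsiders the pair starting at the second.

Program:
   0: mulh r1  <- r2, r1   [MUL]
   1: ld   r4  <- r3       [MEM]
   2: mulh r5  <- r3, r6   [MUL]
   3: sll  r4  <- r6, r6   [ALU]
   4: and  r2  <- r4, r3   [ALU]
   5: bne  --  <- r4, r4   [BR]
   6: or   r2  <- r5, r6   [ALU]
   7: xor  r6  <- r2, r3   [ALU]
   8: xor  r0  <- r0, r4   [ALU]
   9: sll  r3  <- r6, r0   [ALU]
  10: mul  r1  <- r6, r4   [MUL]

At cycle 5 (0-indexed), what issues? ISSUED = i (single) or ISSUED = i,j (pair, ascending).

ISSUED = 7,8

0. mulh.MUL @i0  | no-port MUL/MEM
1. ld.MEM @i1  | no-port MEM/MUL
2. mulh.MUL sll.ALU @i2,i3  | 2-wide
3. and.ALU bne.BR @i4,i5  | 2-wide
4. or.ALU @i6  | RAW r2
5. xor.ALU xor.ALU @i7,i8  | 2-wide
6. sll.ALU mul.MUL @i9,i10  | 2-wide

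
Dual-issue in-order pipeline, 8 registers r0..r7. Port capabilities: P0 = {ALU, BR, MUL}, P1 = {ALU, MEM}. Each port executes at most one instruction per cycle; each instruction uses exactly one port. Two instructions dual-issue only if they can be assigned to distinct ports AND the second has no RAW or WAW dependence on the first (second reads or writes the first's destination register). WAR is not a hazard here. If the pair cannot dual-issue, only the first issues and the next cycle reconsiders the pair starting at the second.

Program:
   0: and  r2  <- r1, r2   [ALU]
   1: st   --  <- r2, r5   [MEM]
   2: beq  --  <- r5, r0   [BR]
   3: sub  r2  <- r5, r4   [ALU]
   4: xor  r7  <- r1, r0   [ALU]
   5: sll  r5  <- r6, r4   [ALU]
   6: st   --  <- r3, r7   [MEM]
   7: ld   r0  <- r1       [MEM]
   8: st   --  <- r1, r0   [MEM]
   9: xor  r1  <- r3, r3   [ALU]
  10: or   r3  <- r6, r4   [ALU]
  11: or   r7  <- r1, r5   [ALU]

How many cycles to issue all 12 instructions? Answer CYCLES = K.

CYCLES = 7

  cy0 -> i0 (and) RAW r2
  cy1 -> i1,i2 (st+beq) 2-wide
  cy2 -> i3,i4 (sub+xor) 2-wide
  cy3 -> i5,i6 (sll+st) 2-wide
  cy4 -> i7 (ld) no-port MEM/MEM
  cy5 -> i8,i9 (st+xor) 2-wide
  cy6 -> i10,i11 (or+or) 2-wide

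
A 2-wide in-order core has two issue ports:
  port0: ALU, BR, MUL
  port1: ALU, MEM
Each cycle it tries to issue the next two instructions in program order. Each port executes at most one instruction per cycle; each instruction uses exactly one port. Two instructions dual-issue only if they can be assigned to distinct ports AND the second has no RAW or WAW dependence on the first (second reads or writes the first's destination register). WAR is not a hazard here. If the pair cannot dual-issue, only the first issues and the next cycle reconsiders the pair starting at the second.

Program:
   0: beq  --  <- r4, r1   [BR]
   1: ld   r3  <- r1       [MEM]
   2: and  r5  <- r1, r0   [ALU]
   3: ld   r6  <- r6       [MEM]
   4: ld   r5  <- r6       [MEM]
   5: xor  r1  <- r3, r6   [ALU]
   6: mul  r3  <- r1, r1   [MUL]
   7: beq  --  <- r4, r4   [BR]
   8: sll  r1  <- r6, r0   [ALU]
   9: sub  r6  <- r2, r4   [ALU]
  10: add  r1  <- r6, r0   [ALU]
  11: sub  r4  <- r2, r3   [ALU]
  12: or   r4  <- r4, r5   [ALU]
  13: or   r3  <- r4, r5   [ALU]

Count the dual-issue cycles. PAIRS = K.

t=0 i0/i1:beq.BR+ld.MEM ; 2-wide
t=1 i2/i3:and.ALU+ld.MEM ; 2-wide
t=2 i4/i5:ld.MEM+xor.ALU ; 2-wide
t=3 i6:mul.MUL ; no-port MUL/BR
t=4 i7/i8:beq.BR+sll.ALU ; 2-wide
t=5 i9:sub.ALU ; RAW r6
t=6 i10/i11:add.ALU+sub.ALU ; 2-wide
t=7 i12:or.ALU ; RAW r4
t=8 i13:or.ALU ; tail

PAIRS = 5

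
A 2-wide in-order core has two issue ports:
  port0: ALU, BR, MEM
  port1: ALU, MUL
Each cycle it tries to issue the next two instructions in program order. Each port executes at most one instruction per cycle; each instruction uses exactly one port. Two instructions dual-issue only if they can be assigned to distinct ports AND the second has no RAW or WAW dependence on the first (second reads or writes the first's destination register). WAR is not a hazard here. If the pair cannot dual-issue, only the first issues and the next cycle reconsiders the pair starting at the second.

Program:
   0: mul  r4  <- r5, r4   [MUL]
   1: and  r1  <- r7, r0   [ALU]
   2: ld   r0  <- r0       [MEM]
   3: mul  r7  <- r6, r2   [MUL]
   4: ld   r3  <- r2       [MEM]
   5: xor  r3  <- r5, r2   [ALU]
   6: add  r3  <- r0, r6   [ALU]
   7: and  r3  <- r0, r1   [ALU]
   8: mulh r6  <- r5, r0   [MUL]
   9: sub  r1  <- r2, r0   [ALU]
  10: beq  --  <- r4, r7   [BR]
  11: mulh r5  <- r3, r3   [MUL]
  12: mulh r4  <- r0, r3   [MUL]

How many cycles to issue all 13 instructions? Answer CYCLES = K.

CYCLES = 9

  cy0 -> i0,i1 (mul.MUL/and.ALU) dual
  cy1 -> i2,i3 (ld.MEM/mul.MUL) dual
  cy2 -> i4 (ld.MEM) WAW r3
  cy3 -> i5 (xor.ALU) WAW r3
  cy4 -> i6 (add.ALU) WAW r3
  cy5 -> i7,i8 (and.ALU/mulh.MUL) dual
  cy6 -> i9,i10 (sub.ALU/beq.BR) dual
  cy7 -> i11 (mulh.MUL) no-port MUL/MUL
  cy8 -> i12 (mulh.MUL) tail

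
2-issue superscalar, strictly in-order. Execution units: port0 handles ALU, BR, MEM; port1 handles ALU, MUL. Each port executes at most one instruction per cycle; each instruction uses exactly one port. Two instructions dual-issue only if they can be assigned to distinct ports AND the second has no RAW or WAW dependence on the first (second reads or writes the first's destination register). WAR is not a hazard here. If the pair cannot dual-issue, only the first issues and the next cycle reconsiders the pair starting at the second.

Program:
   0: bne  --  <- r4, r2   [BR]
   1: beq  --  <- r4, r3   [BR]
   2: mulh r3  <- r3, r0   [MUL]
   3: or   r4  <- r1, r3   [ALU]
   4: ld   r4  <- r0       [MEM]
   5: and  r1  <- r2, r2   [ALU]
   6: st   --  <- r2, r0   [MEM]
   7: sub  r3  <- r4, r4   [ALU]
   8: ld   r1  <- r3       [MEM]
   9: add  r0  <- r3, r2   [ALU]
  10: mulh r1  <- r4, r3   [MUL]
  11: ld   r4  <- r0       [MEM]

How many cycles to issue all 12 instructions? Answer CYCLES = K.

CYCLES = 7

[0] i0  bne.BR  -- no-port BR/BR
[1] i1&i2  beq.BR;mulh.MUL  -- pair
[2] i3  or.ALU  -- WAW r4
[3] i4&i5  ld.MEM;and.ALU  -- pair
[4] i6&i7  st.MEM;sub.ALU  -- pair
[5] i8&i9  ld.MEM;add.ALU  -- pair
[6] i10&i11  mulh.MUL;ld.MEM  -- pair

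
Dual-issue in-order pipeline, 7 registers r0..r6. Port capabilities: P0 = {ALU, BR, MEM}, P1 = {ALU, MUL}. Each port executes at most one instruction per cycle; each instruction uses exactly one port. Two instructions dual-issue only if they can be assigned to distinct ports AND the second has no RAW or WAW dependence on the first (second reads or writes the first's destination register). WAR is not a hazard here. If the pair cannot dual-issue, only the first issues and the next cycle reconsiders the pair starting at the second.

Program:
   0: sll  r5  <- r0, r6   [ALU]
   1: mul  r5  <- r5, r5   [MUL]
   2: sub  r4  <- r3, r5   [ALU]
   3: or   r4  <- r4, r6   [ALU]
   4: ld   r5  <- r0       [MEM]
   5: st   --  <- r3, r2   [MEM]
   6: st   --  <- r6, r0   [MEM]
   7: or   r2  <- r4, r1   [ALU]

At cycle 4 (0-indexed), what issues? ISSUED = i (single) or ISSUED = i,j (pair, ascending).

ISSUED = 5

t=0 i0:sll ; RAW+WAW r5
t=1 i1:mul ; RAW r5
t=2 i2:sub ; RAW+WAW r4
t=3 i3&i4:or ld ; dual
t=4 i5:st ; no-port MEM/MEM
t=5 i6&i7:st or ; dual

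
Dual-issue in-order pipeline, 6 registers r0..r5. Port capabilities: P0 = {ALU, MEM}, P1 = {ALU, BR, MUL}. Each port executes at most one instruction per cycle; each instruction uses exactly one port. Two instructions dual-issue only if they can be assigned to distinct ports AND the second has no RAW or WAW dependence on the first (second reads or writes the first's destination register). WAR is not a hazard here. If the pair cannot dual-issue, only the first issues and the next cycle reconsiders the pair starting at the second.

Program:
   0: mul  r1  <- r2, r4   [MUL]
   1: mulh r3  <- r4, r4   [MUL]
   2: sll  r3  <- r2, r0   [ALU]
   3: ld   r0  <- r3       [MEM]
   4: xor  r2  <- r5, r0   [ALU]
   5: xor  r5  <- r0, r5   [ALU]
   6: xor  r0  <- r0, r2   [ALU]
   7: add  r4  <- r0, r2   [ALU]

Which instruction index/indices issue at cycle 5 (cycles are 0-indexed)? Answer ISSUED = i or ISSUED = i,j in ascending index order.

ISSUED = 6

0. mul @i0  | no-port MUL/MUL
1. mulh @i1  | WAW r3
2. sll @i2  | RAW r3
3. ld @i3  | RAW r0
4. xor xor @i4+i5  | dual
5. xor @i6  | RAW r0
6. add @i7  | tail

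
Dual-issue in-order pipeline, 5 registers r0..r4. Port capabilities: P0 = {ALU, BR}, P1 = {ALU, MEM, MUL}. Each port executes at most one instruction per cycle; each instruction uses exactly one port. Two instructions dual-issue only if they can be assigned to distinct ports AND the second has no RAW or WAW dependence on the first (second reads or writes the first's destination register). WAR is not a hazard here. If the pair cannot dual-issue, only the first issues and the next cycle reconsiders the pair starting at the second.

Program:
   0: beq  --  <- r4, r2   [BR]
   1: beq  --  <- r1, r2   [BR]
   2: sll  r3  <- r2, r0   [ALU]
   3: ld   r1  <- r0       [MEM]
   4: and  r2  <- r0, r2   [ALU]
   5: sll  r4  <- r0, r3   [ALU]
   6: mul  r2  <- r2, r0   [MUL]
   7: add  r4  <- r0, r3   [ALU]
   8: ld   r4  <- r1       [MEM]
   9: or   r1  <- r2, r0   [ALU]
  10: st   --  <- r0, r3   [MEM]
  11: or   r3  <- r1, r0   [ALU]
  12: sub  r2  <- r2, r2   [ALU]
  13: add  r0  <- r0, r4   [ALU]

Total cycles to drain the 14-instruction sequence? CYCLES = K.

[0] i0  beq.BR  -- no-port BR/BR
[1] i1+i2  beq.BR/sll.ALU  -- dual
[2] i3+i4  ld.MEM/and.ALU  -- dual
[3] i5+i6  sll.ALU/mul.MUL  -- dual
[4] i7  add.ALU  -- WAW r4
[5] i8+i9  ld.MEM/or.ALU  -- dual
[6] i10+i11  st.MEM/or.ALU  -- dual
[7] i12+i13  sub.ALU/add.ALU  -- dual

CYCLES = 8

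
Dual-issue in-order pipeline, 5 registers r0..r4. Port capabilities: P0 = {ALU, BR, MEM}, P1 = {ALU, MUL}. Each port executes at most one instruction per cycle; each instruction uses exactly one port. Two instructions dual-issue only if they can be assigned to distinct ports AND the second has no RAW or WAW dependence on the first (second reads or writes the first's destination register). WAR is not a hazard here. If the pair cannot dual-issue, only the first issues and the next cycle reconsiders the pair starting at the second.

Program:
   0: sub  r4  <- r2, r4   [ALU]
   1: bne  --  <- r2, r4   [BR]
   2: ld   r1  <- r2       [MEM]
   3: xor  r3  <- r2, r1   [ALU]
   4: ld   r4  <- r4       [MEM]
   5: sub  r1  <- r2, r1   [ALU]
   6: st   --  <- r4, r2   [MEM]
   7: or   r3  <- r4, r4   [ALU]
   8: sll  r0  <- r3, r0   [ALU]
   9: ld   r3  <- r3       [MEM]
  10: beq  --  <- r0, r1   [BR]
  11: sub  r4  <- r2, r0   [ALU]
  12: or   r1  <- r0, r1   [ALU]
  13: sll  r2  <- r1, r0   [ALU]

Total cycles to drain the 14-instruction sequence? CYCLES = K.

CYCLES = 10

  cy0 -> i0 (sub.ALU) RAW r4
  cy1 -> i1 (bne.BR) no-port BR/MEM
  cy2 -> i2 (ld.MEM) RAW r1
  cy3 -> i3,i4 (xor.ALU ld.MEM) 2-wide
  cy4 -> i5,i6 (sub.ALU st.MEM) 2-wide
  cy5 -> i7 (or.ALU) RAW r3
  cy6 -> i8,i9 (sll.ALU ld.MEM) 2-wide
  cy7 -> i10,i11 (beq.BR sub.ALU) 2-wide
  cy8 -> i12 (or.ALU) RAW r1
  cy9 -> i13 (sll.ALU) tail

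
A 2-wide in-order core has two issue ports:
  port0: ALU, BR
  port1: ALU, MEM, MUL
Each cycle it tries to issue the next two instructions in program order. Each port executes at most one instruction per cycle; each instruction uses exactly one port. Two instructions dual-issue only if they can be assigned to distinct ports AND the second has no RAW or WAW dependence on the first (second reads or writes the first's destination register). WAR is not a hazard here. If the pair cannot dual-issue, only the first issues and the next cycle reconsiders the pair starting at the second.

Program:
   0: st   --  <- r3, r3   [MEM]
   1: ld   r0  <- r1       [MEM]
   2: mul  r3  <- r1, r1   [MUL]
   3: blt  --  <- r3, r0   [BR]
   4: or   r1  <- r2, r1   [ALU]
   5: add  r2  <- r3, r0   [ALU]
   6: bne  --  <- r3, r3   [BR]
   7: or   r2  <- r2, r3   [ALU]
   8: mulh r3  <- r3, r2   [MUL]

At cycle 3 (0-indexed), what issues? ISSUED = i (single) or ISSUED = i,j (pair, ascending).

0. st.MEM @i0  | no-port MEM/MEM
1. ld.MEM @i1  | no-port MEM/MUL
2. mul.MUL @i2  | RAW r3
3. blt.BR or.ALU @i3+i4  | pair
4. add.ALU bne.BR @i5+i6  | pair
5. or.ALU @i7  | RAW r2
6. mulh.MUL @i8  | tail

ISSUED = 3,4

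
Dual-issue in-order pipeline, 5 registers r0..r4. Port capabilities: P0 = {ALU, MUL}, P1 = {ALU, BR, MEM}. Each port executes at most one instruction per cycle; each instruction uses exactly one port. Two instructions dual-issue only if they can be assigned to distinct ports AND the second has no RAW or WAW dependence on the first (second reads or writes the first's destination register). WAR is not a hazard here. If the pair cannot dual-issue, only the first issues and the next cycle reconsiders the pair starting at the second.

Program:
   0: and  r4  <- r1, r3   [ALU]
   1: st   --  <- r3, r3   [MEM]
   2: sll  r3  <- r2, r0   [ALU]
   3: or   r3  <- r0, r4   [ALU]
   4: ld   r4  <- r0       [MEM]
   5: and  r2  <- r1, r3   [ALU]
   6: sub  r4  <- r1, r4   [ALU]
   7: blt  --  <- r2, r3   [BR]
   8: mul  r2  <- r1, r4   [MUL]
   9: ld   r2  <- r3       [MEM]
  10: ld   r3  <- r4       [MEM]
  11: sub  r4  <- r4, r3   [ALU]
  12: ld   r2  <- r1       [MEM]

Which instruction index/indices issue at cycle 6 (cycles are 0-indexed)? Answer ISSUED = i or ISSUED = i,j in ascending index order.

#0 head=0: and.ALU;st.MEM i0/i1 dual
#1 head=2: sll.ALU i2 WAW r3
#2 head=3: or.ALU;ld.MEM i3/i4 dual
#3 head=5: and.ALU;sub.ALU i5/i6 dual
#4 head=7: blt.BR;mul.MUL i7/i8 dual
#5 head=9: ld.MEM i9 no-port MEM/MEM
#6 head=10: ld.MEM i10 RAW r3
#7 head=11: sub.ALU;ld.MEM i11/i12 dual

ISSUED = 10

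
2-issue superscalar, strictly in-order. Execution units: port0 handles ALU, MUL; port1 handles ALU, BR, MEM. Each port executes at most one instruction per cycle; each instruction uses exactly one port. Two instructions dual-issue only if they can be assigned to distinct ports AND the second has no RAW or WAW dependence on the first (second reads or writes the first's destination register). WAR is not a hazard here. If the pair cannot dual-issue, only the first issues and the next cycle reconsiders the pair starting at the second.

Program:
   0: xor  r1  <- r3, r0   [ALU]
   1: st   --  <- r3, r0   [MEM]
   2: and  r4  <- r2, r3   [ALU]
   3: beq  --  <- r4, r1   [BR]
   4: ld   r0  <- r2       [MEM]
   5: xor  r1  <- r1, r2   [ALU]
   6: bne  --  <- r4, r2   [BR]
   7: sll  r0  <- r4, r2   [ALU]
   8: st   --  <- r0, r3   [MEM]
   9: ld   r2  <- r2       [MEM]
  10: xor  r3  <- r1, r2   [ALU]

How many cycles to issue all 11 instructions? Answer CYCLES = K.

  cy0 -> i0+i1 (xor.ALU+st.MEM) dual
  cy1 -> i2 (and.ALU) RAW r4
  cy2 -> i3 (beq.BR) no-port BR/MEM
  cy3 -> i4+i5 (ld.MEM+xor.ALU) dual
  cy4 -> i6+i7 (bne.BR+sll.ALU) dual
  cy5 -> i8 (st.MEM) no-port MEM/MEM
  cy6 -> i9 (ld.MEM) RAW r2
  cy7 -> i10 (xor.ALU) tail

CYCLES = 8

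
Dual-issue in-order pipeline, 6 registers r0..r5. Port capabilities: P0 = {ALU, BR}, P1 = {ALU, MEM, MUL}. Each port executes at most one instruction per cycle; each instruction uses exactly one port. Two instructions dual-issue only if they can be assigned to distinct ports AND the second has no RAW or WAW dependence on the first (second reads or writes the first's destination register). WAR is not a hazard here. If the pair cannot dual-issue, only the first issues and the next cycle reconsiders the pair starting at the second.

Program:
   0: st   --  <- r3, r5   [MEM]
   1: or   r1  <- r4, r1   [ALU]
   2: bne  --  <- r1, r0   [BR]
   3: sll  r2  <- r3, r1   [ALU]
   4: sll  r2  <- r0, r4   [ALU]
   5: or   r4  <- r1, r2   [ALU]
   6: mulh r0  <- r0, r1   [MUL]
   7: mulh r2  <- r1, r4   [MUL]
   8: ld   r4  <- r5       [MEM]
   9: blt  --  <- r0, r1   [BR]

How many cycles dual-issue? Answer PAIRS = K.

PAIRS = 4

[0] i0,i1  st.MEM or.ALU  -- 2-wide
[1] i2,i3  bne.BR sll.ALU  -- 2-wide
[2] i4  sll.ALU  -- RAW r2
[3] i5,i6  or.ALU mulh.MUL  -- 2-wide
[4] i7  mulh.MUL  -- no-port MUL/MEM
[5] i8,i9  ld.MEM blt.BR  -- 2-wide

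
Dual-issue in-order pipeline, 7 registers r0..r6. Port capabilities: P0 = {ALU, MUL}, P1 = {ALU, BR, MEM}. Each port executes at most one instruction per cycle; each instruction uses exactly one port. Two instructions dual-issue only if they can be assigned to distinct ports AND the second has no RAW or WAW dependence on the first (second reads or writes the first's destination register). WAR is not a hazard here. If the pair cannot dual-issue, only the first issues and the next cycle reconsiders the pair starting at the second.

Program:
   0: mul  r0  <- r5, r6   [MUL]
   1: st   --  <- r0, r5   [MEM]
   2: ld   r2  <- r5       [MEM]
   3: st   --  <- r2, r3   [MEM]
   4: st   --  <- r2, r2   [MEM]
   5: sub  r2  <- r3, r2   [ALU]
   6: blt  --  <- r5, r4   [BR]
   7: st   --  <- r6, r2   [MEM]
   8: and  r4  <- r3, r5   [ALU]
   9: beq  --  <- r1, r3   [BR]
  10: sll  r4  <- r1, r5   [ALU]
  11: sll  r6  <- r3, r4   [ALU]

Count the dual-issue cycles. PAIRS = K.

PAIRS = 3

  cy0 -> i0 (mul.MUL) RAW r0
  cy1 -> i1 (st.MEM) no-port MEM/MEM
  cy2 -> i2 (ld.MEM) no-port MEM/MEM
  cy3 -> i3 (st.MEM) no-port MEM/MEM
  cy4 -> i4,i5 (st.MEM;sub.ALU) dual
  cy5 -> i6 (blt.BR) no-port BR/MEM
  cy6 -> i7,i8 (st.MEM;and.ALU) dual
  cy7 -> i9,i10 (beq.BR;sll.ALU) dual
  cy8 -> i11 (sll.ALU) tail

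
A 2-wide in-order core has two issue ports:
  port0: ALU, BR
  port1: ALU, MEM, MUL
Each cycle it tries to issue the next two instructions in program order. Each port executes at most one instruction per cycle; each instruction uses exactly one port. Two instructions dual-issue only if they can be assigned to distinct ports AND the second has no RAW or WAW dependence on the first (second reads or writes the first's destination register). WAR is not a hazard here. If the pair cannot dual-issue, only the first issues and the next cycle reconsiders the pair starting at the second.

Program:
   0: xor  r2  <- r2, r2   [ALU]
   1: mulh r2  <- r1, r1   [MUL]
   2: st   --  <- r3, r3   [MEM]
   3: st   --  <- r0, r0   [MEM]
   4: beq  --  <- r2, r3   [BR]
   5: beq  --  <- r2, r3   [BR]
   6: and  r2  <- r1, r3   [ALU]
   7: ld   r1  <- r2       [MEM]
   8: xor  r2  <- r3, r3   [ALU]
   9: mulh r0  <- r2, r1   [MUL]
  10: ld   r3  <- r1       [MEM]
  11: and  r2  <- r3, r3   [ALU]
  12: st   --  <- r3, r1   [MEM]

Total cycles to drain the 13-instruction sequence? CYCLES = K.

CYCLES = 9

#0 head=0: xor.ALU i0 WAW r2
#1 head=1: mulh.MUL i1 no-port MUL/MEM
#2 head=2: st.MEM i2 no-port MEM/MEM
#3 head=3: st.MEM/beq.BR i3/i4 dual
#4 head=5: beq.BR/and.ALU i5/i6 dual
#5 head=7: ld.MEM/xor.ALU i7/i8 dual
#6 head=9: mulh.MUL i9 no-port MUL/MEM
#7 head=10: ld.MEM i10 RAW r3
#8 head=11: and.ALU/st.MEM i11/i12 dual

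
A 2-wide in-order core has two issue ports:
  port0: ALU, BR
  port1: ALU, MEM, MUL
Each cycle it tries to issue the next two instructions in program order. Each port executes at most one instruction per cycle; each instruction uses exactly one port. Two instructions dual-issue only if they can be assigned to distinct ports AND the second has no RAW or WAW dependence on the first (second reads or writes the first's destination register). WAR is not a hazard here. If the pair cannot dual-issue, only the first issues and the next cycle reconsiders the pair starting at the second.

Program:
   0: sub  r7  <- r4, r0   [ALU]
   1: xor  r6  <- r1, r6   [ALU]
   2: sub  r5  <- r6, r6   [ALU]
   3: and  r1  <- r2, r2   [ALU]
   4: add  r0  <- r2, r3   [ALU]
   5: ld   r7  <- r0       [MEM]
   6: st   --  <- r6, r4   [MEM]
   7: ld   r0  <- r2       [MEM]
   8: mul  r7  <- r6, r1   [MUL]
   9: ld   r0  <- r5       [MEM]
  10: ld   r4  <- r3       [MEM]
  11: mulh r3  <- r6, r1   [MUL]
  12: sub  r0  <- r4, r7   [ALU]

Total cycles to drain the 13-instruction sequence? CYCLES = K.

CYCLES = 10

t=0 i0+i1:sub.ALU xor.ALU ; 2-wide
t=1 i2+i3:sub.ALU and.ALU ; 2-wide
t=2 i4:add.ALU ; RAW r0
t=3 i5:ld.MEM ; no-port MEM/MEM
t=4 i6:st.MEM ; no-port MEM/MEM
t=5 i7:ld.MEM ; no-port MEM/MUL
t=6 i8:mul.MUL ; no-port MUL/MEM
t=7 i9:ld.MEM ; no-port MEM/MEM
t=8 i10:ld.MEM ; no-port MEM/MUL
t=9 i11+i12:mulh.MUL sub.ALU ; 2-wide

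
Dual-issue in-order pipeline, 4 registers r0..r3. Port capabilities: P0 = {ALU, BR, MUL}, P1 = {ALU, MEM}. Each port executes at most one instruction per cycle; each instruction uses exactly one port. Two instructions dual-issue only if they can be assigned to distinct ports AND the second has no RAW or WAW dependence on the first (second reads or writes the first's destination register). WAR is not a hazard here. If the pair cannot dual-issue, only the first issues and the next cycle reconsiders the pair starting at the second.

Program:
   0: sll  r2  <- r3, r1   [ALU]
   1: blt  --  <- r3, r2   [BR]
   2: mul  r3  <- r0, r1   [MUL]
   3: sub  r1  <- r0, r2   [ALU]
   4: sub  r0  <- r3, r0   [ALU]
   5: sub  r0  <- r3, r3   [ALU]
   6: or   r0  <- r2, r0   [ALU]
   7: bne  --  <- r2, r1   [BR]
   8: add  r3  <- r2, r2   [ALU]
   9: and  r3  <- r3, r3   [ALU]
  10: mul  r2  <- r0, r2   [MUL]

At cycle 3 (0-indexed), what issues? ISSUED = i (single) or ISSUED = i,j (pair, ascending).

  cy0 -> i0 (sll.ALU) RAW r2
  cy1 -> i1 (blt.BR) no-port BR/MUL
  cy2 -> i2&i3 (mul.MUL+sub.ALU) 2-wide
  cy3 -> i4 (sub.ALU) WAW r0
  cy4 -> i5 (sub.ALU) RAW+WAW r0
  cy5 -> i6&i7 (or.ALU+bne.BR) 2-wide
  cy6 -> i8 (add.ALU) RAW+WAW r3
  cy7 -> i9&i10 (and.ALU+mul.MUL) 2-wide

ISSUED = 4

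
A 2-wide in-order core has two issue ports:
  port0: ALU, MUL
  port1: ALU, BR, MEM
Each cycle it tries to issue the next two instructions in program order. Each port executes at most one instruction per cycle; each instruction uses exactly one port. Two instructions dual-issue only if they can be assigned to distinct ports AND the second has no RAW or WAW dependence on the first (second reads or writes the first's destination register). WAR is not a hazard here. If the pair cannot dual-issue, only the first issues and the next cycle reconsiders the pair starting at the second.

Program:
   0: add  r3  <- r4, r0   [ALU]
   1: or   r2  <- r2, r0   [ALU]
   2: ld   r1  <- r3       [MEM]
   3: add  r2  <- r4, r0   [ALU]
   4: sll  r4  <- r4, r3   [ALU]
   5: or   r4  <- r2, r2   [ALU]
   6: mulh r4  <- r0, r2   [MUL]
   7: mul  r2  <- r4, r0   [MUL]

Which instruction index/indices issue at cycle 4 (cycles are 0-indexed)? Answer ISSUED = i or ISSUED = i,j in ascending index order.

ISSUED = 6

c0: i0+i1 add.ALU+or.ALU  pair
c1: i2+i3 ld.MEM+add.ALU  pair
c2: i4 sll.ALU  WAW r4
c3: i5 or.ALU  WAW r4
c4: i6 mulh.MUL  no-port MUL/MUL
c5: i7 mul.MUL  tail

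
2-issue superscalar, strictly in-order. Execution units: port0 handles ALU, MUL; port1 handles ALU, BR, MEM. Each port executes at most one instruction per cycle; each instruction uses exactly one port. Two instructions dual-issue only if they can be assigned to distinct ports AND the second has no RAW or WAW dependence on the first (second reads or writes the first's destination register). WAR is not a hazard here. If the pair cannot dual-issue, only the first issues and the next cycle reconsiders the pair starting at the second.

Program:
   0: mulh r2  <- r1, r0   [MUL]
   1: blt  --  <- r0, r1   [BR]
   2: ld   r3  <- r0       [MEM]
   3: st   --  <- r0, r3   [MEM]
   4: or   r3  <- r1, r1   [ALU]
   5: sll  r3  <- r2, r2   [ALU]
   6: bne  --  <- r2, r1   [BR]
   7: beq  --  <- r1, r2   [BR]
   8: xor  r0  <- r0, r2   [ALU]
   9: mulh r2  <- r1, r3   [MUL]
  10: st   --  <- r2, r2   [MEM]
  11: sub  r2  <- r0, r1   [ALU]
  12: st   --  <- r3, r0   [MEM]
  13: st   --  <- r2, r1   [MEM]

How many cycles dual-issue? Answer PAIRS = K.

  cy0 -> i0,i1 (mulh.MUL+blt.BR) dual
  cy1 -> i2 (ld.MEM) no-port MEM/MEM
  cy2 -> i3,i4 (st.MEM+or.ALU) dual
  cy3 -> i5,i6 (sll.ALU+bne.BR) dual
  cy4 -> i7,i8 (beq.BR+xor.ALU) dual
  cy5 -> i9 (mulh.MUL) RAW r2
  cy6 -> i10,i11 (st.MEM+sub.ALU) dual
  cy7 -> i12 (st.MEM) no-port MEM/MEM
  cy8 -> i13 (st.MEM) tail

PAIRS = 5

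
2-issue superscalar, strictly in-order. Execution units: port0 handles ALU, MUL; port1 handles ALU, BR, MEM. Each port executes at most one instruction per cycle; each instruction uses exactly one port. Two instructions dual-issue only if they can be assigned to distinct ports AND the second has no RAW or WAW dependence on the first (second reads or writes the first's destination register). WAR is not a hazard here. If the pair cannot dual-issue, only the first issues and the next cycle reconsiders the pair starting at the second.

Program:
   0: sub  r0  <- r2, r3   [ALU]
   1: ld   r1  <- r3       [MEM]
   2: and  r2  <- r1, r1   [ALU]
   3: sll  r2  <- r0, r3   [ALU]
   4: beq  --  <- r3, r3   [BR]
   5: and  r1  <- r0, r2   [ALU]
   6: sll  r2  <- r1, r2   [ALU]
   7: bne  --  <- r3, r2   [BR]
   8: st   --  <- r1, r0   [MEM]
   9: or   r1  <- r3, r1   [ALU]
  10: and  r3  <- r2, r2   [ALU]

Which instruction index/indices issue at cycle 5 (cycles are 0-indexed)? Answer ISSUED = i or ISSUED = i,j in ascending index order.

ISSUED = 7

t=0 i0&i1:sub;ld ; dual
t=1 i2:and ; WAW r2
t=2 i3&i4:sll;beq ; dual
t=3 i5:and ; RAW r1
t=4 i6:sll ; RAW r2
t=5 i7:bne ; no-port BR/MEM
t=6 i8&i9:st;or ; dual
t=7 i10:and ; tail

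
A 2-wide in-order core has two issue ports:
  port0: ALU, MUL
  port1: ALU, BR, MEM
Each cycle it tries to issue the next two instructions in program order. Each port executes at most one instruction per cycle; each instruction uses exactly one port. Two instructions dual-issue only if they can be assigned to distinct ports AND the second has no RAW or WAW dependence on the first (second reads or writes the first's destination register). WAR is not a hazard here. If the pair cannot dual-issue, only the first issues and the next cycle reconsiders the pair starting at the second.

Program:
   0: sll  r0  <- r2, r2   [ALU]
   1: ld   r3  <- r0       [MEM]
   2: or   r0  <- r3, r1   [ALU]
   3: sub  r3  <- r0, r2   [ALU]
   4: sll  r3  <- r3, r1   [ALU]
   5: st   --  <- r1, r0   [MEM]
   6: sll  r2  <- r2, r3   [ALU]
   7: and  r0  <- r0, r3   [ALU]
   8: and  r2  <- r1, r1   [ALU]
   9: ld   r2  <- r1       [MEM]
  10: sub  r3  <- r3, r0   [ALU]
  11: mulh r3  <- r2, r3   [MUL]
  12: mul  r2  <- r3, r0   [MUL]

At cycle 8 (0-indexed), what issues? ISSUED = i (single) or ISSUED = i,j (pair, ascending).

ISSUED = 11

0. sll.ALU @i0  | RAW r0
1. ld.MEM @i1  | RAW r3
2. or.ALU @i2  | RAW r0
3. sub.ALU @i3  | RAW+WAW r3
4. sll.ALU+st.MEM @i4,i5  | dual
5. sll.ALU+and.ALU @i6,i7  | dual
6. and.ALU @i8  | WAW r2
7. ld.MEM+sub.ALU @i9,i10  | dual
8. mulh.MUL @i11  | no-port MUL/MUL
9. mul.MUL @i12  | tail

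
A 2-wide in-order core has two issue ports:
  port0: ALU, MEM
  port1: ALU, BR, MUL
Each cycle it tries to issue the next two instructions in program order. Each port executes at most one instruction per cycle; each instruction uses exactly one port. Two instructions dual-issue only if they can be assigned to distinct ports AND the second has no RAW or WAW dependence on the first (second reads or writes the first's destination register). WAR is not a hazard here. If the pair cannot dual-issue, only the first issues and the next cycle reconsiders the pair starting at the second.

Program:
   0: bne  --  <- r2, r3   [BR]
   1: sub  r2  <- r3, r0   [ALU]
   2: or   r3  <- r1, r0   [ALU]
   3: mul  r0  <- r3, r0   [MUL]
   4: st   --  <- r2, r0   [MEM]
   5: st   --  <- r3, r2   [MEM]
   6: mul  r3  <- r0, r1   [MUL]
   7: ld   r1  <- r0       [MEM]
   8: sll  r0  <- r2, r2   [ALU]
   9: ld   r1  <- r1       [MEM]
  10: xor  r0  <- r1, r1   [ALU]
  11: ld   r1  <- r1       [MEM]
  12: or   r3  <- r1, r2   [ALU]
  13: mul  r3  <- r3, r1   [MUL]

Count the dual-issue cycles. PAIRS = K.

#0 head=0: bne.BR sub.ALU i0&i1 dual
#1 head=2: or.ALU i2 RAW r3
#2 head=3: mul.MUL i3 RAW r0
#3 head=4: st.MEM i4 no-port MEM/MEM
#4 head=5: st.MEM mul.MUL i5&i6 dual
#5 head=7: ld.MEM sll.ALU i7&i8 dual
#6 head=9: ld.MEM i9 RAW r1
#7 head=10: xor.ALU ld.MEM i10&i11 dual
#8 head=12: or.ALU i12 RAW+WAW r3
#9 head=13: mul.MUL i13 tail

PAIRS = 4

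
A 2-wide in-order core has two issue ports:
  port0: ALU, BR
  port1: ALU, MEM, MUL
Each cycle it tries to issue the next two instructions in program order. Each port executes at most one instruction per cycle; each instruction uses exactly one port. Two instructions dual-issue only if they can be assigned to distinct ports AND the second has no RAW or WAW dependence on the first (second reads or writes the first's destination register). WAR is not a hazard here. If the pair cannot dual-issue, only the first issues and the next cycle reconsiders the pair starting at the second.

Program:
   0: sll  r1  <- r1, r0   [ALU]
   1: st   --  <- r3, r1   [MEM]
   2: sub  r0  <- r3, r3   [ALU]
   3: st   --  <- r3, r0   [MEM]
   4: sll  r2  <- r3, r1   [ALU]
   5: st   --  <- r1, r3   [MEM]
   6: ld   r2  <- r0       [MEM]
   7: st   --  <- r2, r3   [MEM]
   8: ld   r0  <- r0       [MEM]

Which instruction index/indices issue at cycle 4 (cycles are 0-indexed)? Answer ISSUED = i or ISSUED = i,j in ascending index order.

ISSUED = 6

t=0 i0:sll ; RAW r1
t=1 i1&i2:st/sub ; dual
t=2 i3&i4:st/sll ; dual
t=3 i5:st ; no-port MEM/MEM
t=4 i6:ld ; no-port MEM/MEM
t=5 i7:st ; no-port MEM/MEM
t=6 i8:ld ; tail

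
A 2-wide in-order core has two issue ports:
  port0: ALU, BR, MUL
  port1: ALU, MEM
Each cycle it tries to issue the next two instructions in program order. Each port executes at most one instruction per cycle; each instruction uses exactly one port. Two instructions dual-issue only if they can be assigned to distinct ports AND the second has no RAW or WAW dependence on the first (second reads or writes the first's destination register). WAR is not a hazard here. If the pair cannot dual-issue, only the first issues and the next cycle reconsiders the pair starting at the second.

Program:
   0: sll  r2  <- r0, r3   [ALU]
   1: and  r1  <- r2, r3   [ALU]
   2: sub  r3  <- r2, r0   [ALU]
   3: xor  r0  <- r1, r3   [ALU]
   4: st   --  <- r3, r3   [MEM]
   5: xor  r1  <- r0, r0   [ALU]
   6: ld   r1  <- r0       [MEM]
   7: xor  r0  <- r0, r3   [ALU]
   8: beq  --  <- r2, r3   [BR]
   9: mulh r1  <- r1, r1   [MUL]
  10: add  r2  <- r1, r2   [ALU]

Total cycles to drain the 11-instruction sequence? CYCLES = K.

c0: i0 sll  RAW r2
c1: i1&i2 and+sub  pair
c2: i3&i4 xor+st  pair
c3: i5 xor  WAW r1
c4: i6&i7 ld+xor  pair
c5: i8 beq  no-port BR/MUL
c6: i9 mulh  RAW r1
c7: i10 add  tail

CYCLES = 8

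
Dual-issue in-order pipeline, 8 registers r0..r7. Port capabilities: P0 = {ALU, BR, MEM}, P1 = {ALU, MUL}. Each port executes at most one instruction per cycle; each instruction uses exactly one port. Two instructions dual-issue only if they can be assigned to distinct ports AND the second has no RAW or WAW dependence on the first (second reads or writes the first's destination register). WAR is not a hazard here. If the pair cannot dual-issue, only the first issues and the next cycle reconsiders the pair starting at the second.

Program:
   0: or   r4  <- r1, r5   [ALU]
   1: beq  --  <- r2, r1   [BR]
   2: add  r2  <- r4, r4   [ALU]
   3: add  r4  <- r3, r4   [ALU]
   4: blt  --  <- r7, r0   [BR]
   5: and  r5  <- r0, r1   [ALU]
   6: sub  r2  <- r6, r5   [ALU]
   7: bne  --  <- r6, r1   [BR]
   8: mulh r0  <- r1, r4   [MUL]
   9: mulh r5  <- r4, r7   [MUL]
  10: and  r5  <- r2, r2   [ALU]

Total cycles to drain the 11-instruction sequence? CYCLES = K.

CYCLES = 7

[0] i0&i1  or beq  -- dual
[1] i2&i3  add add  -- dual
[2] i4&i5  blt and  -- dual
[3] i6&i7  sub bne  -- dual
[4] i8  mulh  -- no-port MUL/MUL
[5] i9  mulh  -- WAW r5
[6] i10  and  -- tail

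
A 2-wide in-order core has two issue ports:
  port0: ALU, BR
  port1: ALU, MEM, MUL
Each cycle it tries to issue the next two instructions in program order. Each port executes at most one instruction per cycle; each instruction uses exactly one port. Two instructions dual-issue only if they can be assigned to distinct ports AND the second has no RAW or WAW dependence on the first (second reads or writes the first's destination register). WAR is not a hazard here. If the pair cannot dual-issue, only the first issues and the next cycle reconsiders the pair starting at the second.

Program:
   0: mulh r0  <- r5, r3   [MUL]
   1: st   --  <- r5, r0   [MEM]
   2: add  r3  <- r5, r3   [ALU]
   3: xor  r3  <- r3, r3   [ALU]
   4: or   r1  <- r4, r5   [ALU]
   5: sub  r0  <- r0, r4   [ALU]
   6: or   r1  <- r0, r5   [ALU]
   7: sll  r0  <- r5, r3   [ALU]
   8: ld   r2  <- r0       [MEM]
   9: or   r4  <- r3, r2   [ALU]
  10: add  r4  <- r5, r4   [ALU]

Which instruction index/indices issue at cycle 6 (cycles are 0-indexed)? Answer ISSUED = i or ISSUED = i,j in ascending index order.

ISSUED = 9

t=0 i0:mulh ; no-port MUL/MEM
t=1 i1/i2:st+add ; dual
t=2 i3/i4:xor+or ; dual
t=3 i5:sub ; RAW r0
t=4 i6/i7:or+sll ; dual
t=5 i8:ld ; RAW r2
t=6 i9:or ; RAW+WAW r4
t=7 i10:add ; tail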